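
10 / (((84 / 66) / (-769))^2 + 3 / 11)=715546810 / 19515109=36.67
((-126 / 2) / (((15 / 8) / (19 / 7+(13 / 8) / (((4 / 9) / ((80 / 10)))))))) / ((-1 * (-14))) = -537 / 7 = -76.71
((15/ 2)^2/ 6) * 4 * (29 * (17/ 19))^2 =18228675/ 722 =25247.47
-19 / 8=-2.38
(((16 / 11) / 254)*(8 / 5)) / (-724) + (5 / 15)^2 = 0.11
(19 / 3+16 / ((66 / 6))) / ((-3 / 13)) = -3341 / 99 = -33.75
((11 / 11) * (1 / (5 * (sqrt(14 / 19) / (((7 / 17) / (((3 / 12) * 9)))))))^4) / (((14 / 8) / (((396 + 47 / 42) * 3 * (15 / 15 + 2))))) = 770703232 / 114162766875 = 0.01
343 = 343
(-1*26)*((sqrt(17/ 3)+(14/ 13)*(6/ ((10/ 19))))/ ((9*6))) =-266/ 45 - 13*sqrt(51)/ 81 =-7.06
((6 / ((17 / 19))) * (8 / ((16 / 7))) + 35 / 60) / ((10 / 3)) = 4907 / 680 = 7.22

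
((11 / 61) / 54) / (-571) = -11 / 1880874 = -0.00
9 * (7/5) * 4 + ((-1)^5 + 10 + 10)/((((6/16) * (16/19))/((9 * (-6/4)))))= -15237/20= -761.85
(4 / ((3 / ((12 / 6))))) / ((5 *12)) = 2 / 45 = 0.04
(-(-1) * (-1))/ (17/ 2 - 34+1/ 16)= 16/ 407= 0.04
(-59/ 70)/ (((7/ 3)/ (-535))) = 18939/ 98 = 193.26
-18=-18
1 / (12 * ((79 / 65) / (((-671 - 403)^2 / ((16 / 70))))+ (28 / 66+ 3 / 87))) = 69758864175 / 384001974308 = 0.18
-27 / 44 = -0.61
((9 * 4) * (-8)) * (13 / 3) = -1248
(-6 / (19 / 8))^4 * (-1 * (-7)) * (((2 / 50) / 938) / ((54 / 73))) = 3588096 / 218287675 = 0.02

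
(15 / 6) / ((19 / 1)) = 5 / 38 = 0.13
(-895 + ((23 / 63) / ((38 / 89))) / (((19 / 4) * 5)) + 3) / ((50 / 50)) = -101429686 / 113715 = -891.96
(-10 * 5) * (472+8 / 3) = -71200 / 3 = -23733.33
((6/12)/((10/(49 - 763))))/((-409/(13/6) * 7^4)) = 221/2805740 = 0.00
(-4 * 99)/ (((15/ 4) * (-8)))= 66/ 5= 13.20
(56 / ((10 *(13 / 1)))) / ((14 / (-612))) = -1224 / 65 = -18.83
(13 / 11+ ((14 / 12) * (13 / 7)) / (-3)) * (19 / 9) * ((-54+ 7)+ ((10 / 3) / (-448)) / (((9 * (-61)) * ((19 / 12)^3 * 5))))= -596497499 / 13080474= -45.60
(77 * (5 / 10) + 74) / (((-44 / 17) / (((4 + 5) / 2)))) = -34425 / 176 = -195.60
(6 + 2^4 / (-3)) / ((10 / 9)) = 3 / 5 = 0.60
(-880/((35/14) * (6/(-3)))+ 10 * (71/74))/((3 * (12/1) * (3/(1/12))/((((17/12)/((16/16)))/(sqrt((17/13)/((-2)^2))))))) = 763 * sqrt(221)/31968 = 0.35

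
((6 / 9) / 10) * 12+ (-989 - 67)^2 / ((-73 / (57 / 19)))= -16726748 / 365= -45826.71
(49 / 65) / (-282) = -49 / 18330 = -0.00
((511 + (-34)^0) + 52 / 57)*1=29236 / 57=512.91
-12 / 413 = -0.03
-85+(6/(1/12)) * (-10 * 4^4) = -184405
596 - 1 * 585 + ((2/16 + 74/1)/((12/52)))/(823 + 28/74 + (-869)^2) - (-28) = 26181536225/671314128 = 39.00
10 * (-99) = -990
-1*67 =-67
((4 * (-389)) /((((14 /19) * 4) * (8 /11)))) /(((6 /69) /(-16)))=1869923 /14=133565.93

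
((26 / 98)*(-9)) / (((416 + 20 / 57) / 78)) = -260091 / 581434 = -0.45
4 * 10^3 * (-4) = -16000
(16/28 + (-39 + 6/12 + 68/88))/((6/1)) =-2861/462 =-6.19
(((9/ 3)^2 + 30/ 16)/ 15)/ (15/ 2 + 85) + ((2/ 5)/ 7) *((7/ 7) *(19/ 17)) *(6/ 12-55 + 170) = 464473/ 62900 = 7.38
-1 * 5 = -5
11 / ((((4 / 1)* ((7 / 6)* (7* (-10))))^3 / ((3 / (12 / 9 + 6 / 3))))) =-2673 / 9411920000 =-0.00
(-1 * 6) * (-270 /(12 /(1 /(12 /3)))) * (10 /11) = 675 /22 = 30.68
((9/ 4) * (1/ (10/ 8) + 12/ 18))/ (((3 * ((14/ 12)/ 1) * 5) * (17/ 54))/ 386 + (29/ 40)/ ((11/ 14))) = 7566372/ 2148391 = 3.52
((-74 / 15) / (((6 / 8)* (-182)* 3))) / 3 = 148 / 36855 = 0.00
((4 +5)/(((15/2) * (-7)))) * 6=-1.03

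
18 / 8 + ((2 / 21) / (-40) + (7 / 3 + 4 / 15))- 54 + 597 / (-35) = -6952 / 105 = -66.21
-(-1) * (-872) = -872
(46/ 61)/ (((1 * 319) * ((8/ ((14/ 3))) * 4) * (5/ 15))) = 161/ 155672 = 0.00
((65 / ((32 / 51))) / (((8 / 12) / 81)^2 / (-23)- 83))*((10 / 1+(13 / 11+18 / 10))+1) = -692436976569 / 39679039840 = -17.45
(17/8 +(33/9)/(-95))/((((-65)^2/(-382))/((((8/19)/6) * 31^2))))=-873152107/68635125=-12.72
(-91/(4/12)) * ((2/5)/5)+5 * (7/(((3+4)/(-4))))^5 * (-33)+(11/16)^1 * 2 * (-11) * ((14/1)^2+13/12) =165957.27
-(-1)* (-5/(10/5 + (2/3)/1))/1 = -15/8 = -1.88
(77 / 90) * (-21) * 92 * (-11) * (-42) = -3818276 / 5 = -763655.20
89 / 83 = 1.07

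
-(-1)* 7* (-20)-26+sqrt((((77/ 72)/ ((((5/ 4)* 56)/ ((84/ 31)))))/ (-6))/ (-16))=-166+sqrt(23870)/ 7440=-165.98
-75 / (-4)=75 / 4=18.75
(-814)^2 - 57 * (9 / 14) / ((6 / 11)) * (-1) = 18554569 / 28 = 662663.18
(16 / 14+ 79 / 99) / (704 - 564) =269 / 19404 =0.01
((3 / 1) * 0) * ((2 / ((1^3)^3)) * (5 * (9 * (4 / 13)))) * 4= 0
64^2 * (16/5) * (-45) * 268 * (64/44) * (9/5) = -22762487808/55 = -413863414.69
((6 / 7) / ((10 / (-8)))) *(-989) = 23736 / 35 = 678.17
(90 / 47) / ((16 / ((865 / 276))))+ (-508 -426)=-933.62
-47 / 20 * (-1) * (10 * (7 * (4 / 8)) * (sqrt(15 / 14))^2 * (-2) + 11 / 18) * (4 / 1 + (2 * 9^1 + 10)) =-251732 / 45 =-5594.04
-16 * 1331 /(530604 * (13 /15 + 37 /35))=-93170 /4465917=-0.02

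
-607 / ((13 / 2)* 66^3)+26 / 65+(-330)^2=1017523952413 / 9343620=108900.40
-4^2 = -16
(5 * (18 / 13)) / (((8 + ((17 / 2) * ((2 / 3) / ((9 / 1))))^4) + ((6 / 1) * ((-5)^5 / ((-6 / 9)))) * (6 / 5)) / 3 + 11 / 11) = 71744535 / 116623410293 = 0.00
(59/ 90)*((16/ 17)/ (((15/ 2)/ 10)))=1888/ 2295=0.82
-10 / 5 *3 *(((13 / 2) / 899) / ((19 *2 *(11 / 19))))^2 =-507 / 782338568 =-0.00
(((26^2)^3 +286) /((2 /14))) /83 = 2162412434 /83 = 26053161.86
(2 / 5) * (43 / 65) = 86 / 325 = 0.26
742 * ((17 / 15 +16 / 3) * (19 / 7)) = 195358 / 15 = 13023.87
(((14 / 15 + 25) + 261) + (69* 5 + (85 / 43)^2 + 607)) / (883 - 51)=34470191 / 23075520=1.49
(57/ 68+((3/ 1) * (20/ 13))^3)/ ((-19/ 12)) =-44439687/ 709631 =-62.62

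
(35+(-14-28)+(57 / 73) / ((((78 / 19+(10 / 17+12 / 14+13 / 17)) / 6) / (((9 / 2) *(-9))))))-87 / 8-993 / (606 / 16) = -62440634797 / 842232536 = -74.14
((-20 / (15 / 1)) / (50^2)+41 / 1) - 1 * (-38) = 148124 / 1875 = 79.00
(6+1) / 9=7 / 9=0.78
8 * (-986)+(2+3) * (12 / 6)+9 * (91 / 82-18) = -658461 / 82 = -8030.01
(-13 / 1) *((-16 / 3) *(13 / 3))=2704 / 9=300.44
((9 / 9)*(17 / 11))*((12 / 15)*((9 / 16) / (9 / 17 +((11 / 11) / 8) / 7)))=36414 / 28655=1.27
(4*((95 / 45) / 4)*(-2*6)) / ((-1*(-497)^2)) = 76 / 741027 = 0.00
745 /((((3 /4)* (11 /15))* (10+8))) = 7450 /99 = 75.25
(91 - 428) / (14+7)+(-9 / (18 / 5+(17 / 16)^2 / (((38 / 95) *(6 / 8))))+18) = 216737 / 296877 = 0.73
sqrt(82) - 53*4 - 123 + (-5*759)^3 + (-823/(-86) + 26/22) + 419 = -51704277802115/946 + sqrt(82) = -54655684771.19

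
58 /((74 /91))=2639 /37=71.32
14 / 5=2.80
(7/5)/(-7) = -1/5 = -0.20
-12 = -12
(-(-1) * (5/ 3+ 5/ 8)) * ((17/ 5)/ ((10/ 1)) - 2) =-913/ 240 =-3.80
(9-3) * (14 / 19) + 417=8007 / 19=421.42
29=29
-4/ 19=-0.21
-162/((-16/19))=1539/8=192.38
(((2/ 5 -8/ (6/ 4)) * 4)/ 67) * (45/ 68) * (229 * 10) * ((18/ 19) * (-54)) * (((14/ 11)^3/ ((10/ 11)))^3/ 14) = 19021.54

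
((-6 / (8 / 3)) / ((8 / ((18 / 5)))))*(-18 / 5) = 729 / 200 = 3.64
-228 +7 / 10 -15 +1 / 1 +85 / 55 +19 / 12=-157193 / 660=-238.17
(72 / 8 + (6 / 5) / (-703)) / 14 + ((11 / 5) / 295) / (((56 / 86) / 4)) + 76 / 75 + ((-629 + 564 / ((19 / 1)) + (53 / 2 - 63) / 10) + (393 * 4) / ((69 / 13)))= -611198719493 / 2003339100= -305.09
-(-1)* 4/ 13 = 4/ 13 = 0.31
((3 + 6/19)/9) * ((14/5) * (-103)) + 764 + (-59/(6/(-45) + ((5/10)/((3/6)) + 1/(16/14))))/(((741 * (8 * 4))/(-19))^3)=55668295509443/84634767360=657.75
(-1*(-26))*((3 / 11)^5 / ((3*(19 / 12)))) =25272 / 3059969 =0.01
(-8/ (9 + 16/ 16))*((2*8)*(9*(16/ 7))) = -9216/ 35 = -263.31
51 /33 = 17 /11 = 1.55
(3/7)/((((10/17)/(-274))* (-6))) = 2329/70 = 33.27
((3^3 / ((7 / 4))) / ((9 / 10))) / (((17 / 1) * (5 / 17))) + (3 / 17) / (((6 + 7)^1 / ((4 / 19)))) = 3.43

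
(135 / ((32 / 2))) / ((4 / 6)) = 405 / 32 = 12.66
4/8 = 1/2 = 0.50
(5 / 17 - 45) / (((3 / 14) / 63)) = -223440 / 17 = -13143.53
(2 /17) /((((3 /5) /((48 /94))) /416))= 33280 /799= 41.65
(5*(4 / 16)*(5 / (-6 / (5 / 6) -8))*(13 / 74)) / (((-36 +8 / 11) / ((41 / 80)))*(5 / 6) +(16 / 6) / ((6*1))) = 0.00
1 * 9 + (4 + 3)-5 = 11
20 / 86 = 10 / 43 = 0.23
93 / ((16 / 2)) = 93 / 8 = 11.62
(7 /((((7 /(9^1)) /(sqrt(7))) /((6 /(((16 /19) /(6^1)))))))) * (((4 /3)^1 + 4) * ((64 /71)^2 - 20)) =-198477648 * sqrt(7) /5041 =-104170.30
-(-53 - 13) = 66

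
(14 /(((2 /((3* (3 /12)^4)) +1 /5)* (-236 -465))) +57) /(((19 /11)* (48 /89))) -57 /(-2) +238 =16270737231 /49653232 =327.69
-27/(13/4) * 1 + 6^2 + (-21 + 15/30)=187/26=7.19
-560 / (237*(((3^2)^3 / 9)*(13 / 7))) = -3920 / 249561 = -0.02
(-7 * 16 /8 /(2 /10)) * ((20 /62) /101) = -0.22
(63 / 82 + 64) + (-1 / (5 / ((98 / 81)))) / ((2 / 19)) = 62.47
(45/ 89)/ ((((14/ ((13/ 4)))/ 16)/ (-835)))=-1568.14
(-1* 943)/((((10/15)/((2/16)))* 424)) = -2829/6784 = -0.42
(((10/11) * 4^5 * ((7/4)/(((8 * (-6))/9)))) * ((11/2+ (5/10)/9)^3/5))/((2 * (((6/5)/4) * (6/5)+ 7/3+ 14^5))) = -175000000/17970134391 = -0.01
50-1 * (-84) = 134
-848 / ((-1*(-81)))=-848 / 81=-10.47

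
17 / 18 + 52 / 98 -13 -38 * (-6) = 190931 / 882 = 216.48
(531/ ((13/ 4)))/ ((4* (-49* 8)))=-531/ 5096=-0.10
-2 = -2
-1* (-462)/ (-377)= -462/ 377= -1.23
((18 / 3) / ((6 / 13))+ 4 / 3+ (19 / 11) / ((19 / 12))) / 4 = 509 / 132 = 3.86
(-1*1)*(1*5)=-5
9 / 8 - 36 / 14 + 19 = 983 / 56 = 17.55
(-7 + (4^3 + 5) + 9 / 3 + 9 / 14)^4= 713283282721 / 38416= 18567349.09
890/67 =13.28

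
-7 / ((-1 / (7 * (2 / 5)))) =98 / 5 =19.60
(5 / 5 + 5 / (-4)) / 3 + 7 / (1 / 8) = 671 / 12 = 55.92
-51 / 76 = -0.67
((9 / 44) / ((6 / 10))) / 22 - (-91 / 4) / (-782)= -2573 / 189244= -0.01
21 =21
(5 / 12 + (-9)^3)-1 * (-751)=269 / 12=22.42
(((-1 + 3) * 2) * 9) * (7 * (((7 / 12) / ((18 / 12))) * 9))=882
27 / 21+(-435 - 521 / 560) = -243401 / 560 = -434.64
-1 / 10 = -0.10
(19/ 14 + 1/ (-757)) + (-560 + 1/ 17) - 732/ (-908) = -22811875825/ 40897682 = -557.78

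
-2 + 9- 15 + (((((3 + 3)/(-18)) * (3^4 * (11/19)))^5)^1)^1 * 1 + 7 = -2310908297356/2476099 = -933285.91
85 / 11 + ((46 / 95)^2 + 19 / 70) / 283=3040052359 / 393327550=7.73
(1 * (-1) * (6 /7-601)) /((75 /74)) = 310874 /525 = 592.14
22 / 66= 0.33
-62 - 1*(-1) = -61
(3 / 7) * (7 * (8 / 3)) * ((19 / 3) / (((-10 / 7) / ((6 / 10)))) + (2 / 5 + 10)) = 1548 / 25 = 61.92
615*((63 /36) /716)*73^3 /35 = 47849091 /2864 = 16707.08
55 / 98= 0.56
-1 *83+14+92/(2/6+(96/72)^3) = -2553/73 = -34.97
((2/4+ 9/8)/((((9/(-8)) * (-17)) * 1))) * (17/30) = 13/270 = 0.05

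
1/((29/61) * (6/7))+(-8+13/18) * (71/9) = -129100/2349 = -54.96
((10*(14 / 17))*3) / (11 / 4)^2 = 6720 / 2057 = 3.27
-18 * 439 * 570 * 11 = -49545540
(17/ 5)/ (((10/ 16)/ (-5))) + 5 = -111/ 5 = -22.20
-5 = -5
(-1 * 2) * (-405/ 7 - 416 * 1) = 947.71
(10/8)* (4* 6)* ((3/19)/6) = 15/19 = 0.79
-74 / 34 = -37 / 17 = -2.18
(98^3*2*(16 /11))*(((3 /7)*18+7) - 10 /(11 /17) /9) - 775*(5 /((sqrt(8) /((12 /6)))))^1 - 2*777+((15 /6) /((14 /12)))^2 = 1898836183087 /53361 - 3875*sqrt(2) /2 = 35581978.82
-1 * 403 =-403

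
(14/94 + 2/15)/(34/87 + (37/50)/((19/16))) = 548245/1969394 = 0.28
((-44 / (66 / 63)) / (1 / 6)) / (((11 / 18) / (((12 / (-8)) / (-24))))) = -567 / 22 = -25.77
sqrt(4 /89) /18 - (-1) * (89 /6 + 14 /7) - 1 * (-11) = sqrt(89) /801 + 167 /6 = 27.85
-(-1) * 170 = 170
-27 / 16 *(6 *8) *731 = -59211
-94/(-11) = 94/11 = 8.55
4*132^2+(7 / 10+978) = 706747 / 10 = 70674.70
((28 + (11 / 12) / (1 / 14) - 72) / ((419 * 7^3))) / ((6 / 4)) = -187 / 1293453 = -0.00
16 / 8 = 2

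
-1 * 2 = -2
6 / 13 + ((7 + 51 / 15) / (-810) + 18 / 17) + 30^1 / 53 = 49182412 / 23718825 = 2.07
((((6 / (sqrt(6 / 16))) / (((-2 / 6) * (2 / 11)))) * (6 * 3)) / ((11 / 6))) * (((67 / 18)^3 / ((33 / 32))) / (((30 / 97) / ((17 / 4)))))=-1983832748 * sqrt(6) / 4455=-1090769.47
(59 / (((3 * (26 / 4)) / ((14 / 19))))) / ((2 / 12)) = 3304 / 247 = 13.38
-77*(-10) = 770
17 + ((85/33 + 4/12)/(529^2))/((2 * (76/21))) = 994275157/58486769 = 17.00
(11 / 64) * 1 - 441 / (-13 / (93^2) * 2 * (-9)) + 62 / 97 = -1315412849 / 80704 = -16299.23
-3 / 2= -1.50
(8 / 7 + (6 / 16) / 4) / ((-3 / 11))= -3047 / 672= -4.53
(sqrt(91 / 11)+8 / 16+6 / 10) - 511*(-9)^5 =sqrt(1001) / 11+301740401 / 10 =30174042.98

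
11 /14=0.79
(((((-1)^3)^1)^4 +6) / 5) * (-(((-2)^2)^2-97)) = 113.40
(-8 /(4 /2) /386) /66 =-1 /6369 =-0.00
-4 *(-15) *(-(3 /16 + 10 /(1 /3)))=-7245 /4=-1811.25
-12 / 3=-4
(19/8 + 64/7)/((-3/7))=-215/8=-26.88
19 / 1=19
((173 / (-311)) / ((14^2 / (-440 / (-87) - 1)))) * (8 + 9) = -1038173 / 5303172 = -0.20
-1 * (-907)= 907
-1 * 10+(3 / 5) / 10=-497 / 50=-9.94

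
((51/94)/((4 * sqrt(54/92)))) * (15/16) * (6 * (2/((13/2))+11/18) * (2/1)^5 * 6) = 18275 * sqrt(138)/1222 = 175.68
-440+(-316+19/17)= -12833/17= -754.88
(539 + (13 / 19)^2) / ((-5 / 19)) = -194748 / 95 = -2049.98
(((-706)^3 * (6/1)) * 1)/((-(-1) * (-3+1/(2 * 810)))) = 3420427331520/4859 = 703936474.90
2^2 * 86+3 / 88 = 30275 / 88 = 344.03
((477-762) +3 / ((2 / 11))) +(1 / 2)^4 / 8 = -34367 / 128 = -268.49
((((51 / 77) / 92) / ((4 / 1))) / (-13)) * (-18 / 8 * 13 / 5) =459 / 566720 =0.00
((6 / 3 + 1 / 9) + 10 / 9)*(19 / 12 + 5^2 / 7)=12557 / 756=16.61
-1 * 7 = -7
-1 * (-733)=733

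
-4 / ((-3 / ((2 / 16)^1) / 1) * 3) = 1 / 18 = 0.06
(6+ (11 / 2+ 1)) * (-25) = -625 / 2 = -312.50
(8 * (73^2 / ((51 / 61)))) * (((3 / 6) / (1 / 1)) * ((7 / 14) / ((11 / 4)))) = 2600552 / 561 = 4635.57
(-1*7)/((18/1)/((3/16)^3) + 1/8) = -168/65539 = -0.00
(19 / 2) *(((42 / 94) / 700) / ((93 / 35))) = 133 / 58280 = 0.00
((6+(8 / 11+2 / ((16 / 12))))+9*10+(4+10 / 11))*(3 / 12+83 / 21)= 800957 / 1848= 433.42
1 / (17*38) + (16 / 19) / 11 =555 / 7106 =0.08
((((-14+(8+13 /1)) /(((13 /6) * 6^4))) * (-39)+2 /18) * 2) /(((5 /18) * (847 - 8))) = 1 /8390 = 0.00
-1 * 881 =-881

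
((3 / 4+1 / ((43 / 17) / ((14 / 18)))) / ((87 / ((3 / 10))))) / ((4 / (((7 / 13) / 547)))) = 11459 / 12769080480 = 0.00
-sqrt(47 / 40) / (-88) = sqrt(470) / 1760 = 0.01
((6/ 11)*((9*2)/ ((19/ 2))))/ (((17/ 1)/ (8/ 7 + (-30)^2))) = 71712/ 1309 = 54.78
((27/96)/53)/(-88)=-9/149248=-0.00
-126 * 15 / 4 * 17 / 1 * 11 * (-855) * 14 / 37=1057639275 / 37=28584845.27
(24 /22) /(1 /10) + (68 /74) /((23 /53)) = 121942 /9361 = 13.03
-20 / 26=-10 / 13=-0.77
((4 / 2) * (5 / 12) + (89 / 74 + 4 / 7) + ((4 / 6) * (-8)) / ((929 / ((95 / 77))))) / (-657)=-20647454 / 5216687091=-0.00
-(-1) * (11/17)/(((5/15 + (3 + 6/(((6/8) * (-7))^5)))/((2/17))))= 14975037/655429169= 0.02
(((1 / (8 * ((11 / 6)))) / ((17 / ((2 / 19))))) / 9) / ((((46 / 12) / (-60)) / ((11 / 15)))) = -4 / 7429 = -0.00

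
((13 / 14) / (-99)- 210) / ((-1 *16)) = 291073 / 22176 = 13.13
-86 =-86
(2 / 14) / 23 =1 / 161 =0.01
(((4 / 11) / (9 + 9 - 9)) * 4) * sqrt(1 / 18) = 8 * sqrt(2) / 297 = 0.04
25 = 25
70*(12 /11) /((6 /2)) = 280 /11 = 25.45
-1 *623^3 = -241804367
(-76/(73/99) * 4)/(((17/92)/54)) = -149516928/1241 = -120481.01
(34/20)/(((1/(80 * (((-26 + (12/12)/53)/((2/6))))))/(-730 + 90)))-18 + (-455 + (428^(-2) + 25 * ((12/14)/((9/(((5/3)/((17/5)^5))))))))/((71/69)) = 139429415357803648838237/20553493877299824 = 6783733.03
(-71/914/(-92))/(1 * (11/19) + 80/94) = 63403/107380376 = 0.00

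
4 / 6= 2 / 3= 0.67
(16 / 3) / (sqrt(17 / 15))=16* sqrt(255) / 51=5.01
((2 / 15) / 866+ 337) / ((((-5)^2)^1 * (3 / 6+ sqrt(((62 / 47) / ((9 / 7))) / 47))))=29010567264 / 982098125 - 411497408 * sqrt(434) / 982098125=20.81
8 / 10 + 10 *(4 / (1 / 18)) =3604 / 5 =720.80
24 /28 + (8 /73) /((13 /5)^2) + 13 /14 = 311225 /172718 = 1.80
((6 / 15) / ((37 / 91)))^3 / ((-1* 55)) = -6028568 / 348239375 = -0.02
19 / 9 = 2.11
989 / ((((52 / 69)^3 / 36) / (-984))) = -359659208907 / 4394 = -81852346.13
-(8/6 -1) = -1/3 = -0.33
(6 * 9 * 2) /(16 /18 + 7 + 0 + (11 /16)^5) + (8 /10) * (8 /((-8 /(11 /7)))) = 1293321116 /106257697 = 12.17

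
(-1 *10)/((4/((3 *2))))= -15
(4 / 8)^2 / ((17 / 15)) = 15 / 68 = 0.22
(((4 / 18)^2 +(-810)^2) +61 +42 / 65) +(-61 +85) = 3454817687 / 5265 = 656185.70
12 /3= 4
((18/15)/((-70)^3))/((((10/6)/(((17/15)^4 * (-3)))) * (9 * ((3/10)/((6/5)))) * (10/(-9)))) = -83521/20097656250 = -0.00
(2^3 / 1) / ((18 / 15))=20 / 3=6.67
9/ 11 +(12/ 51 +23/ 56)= 15333/ 10472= 1.46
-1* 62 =-62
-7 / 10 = -0.70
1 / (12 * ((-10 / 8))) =-1 / 15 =-0.07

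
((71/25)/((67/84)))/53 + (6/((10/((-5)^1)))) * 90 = -23963286/88775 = -269.93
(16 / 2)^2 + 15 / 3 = 69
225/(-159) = -75/53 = -1.42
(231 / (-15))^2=5929 / 25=237.16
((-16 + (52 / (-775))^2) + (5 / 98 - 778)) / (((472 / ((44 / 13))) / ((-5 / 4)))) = 514058208213 / 72234526000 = 7.12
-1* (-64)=64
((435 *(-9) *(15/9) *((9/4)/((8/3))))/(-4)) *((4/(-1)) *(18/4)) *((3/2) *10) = -23783625/64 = -371619.14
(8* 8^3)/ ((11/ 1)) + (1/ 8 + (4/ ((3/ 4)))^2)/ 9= 2676835/ 7128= 375.54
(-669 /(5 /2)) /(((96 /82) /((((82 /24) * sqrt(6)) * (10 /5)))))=-374863 * sqrt(6) /240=-3825.93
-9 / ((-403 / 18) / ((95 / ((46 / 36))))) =277020 / 9269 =29.89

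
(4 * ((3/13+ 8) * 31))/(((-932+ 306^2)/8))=3317/37661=0.09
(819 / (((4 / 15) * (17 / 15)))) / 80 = 36855 / 1088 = 33.87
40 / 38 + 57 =1103 / 19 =58.05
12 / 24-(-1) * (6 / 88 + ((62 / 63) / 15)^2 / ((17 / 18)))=42508897 / 74220300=0.57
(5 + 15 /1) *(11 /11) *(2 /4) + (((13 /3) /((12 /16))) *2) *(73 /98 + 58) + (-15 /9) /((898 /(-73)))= 90947569 /132006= 688.97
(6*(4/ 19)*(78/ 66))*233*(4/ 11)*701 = 203839584/ 2299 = 88664.46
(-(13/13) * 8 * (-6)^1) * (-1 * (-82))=3936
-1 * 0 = 0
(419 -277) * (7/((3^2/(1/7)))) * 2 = 31.56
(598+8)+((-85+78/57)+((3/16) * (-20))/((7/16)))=68335/133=513.80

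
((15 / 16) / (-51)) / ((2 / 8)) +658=44739 / 68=657.93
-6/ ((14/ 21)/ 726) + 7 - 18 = -6545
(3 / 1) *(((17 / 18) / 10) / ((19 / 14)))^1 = 119 / 570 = 0.21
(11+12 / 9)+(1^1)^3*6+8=79 / 3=26.33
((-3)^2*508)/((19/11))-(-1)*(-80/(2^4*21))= 1056037/399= 2646.71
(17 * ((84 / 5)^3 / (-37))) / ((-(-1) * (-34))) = 296352 / 4625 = 64.08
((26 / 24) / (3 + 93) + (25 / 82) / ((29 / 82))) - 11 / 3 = -93319 / 33408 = -2.79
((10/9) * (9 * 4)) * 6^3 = 8640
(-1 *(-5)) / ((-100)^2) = 1 / 2000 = 0.00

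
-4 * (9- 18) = 36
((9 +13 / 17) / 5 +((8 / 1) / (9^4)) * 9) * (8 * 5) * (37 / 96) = 2251339 / 74358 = 30.28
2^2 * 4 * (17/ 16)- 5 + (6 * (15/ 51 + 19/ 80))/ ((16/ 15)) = 32619/ 2176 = 14.99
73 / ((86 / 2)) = 73 / 43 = 1.70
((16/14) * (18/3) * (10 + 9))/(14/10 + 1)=54.29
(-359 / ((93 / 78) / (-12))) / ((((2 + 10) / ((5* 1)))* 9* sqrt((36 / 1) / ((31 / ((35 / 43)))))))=4667* sqrt(46655) / 5859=172.05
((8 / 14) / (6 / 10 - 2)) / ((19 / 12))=-240 / 931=-0.26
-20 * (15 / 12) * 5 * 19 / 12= -2375 / 12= -197.92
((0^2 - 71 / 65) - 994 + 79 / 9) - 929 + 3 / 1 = -1118704 / 585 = -1912.31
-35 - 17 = -52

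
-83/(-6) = 83/6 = 13.83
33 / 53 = 0.62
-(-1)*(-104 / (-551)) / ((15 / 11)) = 1144 / 8265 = 0.14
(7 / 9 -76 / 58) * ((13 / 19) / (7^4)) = -1807 / 11906559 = -0.00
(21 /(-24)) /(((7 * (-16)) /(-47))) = -47 /128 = -0.37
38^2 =1444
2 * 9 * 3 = 54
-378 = -378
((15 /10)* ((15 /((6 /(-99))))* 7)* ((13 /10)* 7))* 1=-189189 /8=-23648.62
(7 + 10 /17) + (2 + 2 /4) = 343 /34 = 10.09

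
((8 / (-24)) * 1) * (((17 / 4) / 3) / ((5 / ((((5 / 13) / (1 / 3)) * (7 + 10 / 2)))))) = -17 / 13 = -1.31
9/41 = 0.22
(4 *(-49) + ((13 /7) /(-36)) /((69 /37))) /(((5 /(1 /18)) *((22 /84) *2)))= -3408529 /819720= -4.16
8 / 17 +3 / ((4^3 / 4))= 179 / 272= 0.66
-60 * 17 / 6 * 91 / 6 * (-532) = 4115020 / 3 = 1371673.33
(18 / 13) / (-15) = -6 / 65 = -0.09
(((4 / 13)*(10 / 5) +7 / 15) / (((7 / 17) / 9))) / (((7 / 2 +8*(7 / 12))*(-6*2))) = -10761 / 44590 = -0.24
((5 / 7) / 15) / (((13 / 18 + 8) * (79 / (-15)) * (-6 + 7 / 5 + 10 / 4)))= 300 / 607747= 0.00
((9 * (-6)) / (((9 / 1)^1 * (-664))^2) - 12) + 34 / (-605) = -4823843741 / 400113120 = -12.06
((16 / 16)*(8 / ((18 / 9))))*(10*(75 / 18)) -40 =380 / 3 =126.67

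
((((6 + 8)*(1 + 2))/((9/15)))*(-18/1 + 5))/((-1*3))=910/3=303.33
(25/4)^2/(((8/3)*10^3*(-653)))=-15/668672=-0.00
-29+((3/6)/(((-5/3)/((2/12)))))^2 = -29.00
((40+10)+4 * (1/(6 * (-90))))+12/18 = 6839/135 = 50.66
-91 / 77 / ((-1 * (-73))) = -13 / 803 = -0.02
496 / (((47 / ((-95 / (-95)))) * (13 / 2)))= 992 / 611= 1.62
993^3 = 979146657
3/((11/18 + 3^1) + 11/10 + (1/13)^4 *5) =3855735/6055157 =0.64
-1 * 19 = -19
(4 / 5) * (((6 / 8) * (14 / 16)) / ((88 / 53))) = 1113 / 3520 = 0.32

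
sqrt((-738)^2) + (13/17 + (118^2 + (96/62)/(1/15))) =7739517/527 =14685.99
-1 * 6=-6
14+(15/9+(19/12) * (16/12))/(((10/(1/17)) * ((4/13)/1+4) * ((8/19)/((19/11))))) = 3109333/221760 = 14.02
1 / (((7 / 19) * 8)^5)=2476099 / 550731776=0.00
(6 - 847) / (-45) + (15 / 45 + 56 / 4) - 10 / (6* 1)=1411 / 45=31.36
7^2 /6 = 49 /6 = 8.17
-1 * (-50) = 50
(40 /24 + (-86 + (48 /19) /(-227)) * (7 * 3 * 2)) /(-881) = 46720151 /11399259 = 4.10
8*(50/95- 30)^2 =2508800/361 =6949.58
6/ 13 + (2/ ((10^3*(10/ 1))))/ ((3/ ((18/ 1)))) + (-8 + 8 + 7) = 242539/ 32500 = 7.46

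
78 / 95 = 0.82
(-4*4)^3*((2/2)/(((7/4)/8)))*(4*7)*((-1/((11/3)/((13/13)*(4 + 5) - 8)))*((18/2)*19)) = 268959744/11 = 24450885.82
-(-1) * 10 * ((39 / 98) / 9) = 0.44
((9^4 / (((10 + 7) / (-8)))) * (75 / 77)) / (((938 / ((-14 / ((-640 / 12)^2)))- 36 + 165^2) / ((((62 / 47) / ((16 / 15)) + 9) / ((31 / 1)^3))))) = 17045970075 / 2695177171724807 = 0.00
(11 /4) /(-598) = -11 /2392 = -0.00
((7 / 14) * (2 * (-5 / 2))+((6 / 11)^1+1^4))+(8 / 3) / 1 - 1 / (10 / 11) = 101 / 165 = 0.61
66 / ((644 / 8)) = 132 / 161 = 0.82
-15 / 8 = -1.88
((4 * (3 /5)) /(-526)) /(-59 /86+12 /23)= 11868 /427375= 0.03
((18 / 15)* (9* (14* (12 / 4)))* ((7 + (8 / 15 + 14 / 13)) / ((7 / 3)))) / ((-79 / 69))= -37535724 / 25675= -1461.96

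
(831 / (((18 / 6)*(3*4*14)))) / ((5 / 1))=277 / 840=0.33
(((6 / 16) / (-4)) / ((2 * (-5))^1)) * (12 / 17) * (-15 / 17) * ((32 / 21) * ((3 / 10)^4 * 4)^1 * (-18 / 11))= 0.00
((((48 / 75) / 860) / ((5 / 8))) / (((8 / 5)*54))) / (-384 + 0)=-1 / 27864000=-0.00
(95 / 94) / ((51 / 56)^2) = 148960 / 122247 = 1.22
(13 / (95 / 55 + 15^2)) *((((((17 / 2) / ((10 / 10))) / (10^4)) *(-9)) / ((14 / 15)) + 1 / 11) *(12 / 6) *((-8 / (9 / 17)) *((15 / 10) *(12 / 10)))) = -11260171 / 43645000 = -0.26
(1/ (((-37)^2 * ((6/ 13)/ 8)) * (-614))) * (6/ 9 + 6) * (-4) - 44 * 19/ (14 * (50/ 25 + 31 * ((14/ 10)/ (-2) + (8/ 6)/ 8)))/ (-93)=-0.04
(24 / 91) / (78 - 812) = -12 / 33397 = -0.00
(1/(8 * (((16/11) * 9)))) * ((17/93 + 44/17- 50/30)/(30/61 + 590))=65087/3644647680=0.00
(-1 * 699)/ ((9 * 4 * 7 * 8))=-233/ 672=-0.35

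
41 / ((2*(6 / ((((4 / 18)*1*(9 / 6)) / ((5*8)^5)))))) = 41 / 3686400000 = 0.00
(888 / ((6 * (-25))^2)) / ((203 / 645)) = 3182 / 25375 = 0.13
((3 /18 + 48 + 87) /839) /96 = 811 /483264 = 0.00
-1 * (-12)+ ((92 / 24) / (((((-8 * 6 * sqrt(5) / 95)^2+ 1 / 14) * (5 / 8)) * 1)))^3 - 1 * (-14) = 128264050122271894 / 1066930049762487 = 120.22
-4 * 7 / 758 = -14 / 379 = -0.04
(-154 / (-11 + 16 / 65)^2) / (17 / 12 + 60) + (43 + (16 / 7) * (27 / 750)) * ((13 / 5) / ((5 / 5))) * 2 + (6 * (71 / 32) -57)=137735761744603 / 763846230000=180.32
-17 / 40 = -0.42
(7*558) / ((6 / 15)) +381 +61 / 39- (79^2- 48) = 154228 / 39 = 3954.56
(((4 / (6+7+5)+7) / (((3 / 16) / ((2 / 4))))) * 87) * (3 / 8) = 1885 / 3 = 628.33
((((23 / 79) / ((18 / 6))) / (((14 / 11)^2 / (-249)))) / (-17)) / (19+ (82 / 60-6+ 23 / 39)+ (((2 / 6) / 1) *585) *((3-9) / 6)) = -45042855 / 9241540238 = -0.00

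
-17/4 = -4.25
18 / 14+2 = 23 / 7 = 3.29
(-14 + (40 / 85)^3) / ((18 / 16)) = -546160 / 44217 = -12.35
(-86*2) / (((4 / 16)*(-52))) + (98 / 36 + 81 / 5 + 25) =66869 / 1170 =57.15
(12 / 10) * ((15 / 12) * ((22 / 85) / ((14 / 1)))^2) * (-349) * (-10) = 1.79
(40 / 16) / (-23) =-5 / 46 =-0.11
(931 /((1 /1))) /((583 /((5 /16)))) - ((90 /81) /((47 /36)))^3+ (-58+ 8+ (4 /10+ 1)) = -235904489067 /4842304720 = -48.72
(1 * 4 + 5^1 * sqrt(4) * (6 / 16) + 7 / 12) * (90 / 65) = 150 / 13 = 11.54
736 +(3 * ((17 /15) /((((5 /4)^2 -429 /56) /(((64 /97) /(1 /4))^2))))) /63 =735.94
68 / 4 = 17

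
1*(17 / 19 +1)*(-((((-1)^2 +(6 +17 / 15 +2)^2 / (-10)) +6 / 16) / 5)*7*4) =877814 / 11875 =73.92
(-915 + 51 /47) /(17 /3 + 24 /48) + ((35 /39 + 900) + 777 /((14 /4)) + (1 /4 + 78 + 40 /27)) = 2574441353 /2441556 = 1054.43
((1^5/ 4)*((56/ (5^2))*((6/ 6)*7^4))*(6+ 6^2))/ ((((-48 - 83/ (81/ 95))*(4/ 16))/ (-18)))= 8233547616/ 294325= 27974.34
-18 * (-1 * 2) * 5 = 180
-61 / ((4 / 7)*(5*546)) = -61 / 1560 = -0.04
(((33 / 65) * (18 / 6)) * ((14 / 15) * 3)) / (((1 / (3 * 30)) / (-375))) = -1871100 / 13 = -143930.77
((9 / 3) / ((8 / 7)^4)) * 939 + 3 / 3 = 6767713 / 4096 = 1652.27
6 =6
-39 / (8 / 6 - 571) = 117 / 1709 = 0.07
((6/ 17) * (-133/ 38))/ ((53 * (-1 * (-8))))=-21/ 7208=-0.00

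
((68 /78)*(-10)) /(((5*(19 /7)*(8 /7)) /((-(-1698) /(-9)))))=235739 /2223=106.05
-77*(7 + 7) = -1078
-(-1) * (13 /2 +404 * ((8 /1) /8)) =821 /2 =410.50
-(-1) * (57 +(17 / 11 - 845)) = -8651 / 11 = -786.45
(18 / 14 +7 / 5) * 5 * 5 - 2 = 456 / 7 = 65.14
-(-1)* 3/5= 3/5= 0.60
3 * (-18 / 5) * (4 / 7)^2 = -864 / 245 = -3.53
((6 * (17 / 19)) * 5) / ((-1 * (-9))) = 170 / 57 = 2.98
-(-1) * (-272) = -272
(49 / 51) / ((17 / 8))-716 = -620380 / 867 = -715.55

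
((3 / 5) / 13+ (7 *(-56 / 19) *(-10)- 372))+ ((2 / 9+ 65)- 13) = -1260617 / 11115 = -113.42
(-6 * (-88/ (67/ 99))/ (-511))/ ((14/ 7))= -26136/ 34237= -0.76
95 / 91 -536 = -48681 / 91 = -534.96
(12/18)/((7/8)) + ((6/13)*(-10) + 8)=1132/273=4.15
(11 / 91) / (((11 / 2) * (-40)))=-1 / 1820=-0.00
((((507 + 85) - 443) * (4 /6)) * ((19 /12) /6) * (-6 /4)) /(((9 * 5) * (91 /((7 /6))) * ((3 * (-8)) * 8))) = 0.00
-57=-57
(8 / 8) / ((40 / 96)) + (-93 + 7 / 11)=-4948 / 55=-89.96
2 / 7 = 0.29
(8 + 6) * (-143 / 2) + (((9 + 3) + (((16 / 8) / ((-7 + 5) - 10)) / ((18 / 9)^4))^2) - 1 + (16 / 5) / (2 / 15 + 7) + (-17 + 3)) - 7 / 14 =-990107029 / 986112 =-1004.05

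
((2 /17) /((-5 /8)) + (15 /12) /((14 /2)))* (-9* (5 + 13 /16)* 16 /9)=0.90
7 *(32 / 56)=4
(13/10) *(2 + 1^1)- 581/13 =-5303/130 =-40.79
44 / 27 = 1.63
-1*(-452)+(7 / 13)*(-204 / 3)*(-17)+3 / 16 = 223527 / 208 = 1074.65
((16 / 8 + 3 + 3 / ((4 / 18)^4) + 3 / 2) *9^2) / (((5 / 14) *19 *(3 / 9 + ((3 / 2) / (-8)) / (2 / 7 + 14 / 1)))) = 1346307480 / 29203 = 46101.68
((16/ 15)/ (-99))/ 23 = -16/ 34155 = -0.00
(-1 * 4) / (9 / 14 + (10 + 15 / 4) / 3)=-336 / 439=-0.77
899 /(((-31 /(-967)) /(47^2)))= 61946987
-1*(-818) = 818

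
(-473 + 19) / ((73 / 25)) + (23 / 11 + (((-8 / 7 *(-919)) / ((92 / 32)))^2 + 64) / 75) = 101588556823 / 62443689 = 1626.88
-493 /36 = -13.69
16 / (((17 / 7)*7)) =16 / 17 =0.94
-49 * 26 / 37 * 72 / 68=-22932 / 629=-36.46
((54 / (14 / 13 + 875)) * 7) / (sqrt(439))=702 * sqrt(439) / 714253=0.02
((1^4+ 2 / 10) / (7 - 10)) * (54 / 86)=-54 / 215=-0.25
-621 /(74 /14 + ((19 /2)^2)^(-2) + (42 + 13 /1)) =-188835129 /18331858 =-10.30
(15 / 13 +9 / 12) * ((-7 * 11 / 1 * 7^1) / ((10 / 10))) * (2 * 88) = -2347884 / 13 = -180606.46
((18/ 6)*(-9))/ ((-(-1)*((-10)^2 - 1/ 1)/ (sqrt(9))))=-0.82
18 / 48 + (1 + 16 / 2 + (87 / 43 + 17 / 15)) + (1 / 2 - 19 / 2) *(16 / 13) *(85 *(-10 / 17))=566.38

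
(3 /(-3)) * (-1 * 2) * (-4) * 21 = -168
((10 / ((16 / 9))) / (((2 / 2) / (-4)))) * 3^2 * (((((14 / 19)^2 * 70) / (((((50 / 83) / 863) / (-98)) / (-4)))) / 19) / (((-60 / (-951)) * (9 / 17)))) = -233555324456412 / 34295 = -6810185871.31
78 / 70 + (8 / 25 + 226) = 227.43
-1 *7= -7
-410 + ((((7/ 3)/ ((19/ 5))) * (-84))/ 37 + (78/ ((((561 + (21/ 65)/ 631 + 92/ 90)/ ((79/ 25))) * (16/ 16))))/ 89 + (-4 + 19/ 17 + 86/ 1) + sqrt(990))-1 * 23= -193783245422897043/ 551662382228545 + 3 * sqrt(110)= -319.81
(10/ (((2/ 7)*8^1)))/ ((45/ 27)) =21/ 8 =2.62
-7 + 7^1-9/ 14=-9/ 14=-0.64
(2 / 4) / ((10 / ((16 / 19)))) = 4 / 95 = 0.04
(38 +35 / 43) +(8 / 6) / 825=38.82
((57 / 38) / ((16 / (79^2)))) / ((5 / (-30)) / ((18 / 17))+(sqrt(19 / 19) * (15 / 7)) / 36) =-3538647 / 592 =-5977.44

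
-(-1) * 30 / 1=30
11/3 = 3.67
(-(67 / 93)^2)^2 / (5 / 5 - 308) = -20151121 / 22965196707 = -0.00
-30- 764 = -794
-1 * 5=-5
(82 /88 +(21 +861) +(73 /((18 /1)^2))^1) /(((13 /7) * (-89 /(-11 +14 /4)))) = 27541255 /687258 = 40.07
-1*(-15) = 15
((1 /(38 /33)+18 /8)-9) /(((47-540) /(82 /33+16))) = 45445 /206074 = 0.22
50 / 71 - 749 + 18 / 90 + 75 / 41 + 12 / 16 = -43403971 / 58220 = -745.52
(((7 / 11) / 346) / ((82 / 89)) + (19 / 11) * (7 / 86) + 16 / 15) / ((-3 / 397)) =-8785328527 / 54899820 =-160.02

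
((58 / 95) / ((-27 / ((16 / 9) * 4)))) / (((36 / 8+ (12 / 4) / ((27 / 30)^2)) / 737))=-5471488 / 378765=-14.45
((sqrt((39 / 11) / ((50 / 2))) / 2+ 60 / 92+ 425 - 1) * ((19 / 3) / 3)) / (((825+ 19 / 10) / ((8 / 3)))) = 152 * sqrt(429) / 2455893+ 14845840 / 5135049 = 2.89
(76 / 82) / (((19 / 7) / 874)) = 12236 / 41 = 298.44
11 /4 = 2.75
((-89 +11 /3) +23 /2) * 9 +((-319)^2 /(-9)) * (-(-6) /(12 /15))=-256396 /3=-85465.33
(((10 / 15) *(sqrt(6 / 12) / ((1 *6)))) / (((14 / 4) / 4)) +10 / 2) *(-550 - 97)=-3235 - 2588 *sqrt(2) / 63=-3293.09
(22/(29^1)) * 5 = 110/29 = 3.79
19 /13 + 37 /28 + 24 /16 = 1559 /364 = 4.28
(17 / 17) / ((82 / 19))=19 / 82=0.23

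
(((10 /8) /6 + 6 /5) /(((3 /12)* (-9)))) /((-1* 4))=0.16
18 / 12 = 3 / 2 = 1.50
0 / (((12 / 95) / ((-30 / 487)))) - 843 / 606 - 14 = -3109 / 202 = -15.39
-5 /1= -5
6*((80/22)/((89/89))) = 240/11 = 21.82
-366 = -366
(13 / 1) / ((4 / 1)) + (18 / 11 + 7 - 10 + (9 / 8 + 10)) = 1145 / 88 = 13.01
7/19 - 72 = -1361/19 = -71.63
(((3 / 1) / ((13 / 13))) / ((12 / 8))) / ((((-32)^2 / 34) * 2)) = 17 / 512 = 0.03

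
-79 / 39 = -2.03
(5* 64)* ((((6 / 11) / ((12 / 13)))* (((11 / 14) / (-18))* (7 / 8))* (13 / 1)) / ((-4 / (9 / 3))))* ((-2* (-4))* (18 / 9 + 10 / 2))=11830 / 3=3943.33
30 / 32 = 15 / 16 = 0.94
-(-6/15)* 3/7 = 6/35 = 0.17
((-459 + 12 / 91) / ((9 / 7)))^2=193738561 / 1521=127375.78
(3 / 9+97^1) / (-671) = -292 / 2013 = -0.15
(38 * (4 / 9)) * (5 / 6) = 380 / 27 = 14.07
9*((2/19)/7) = 18/133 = 0.14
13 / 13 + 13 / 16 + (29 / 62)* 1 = 1131 / 496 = 2.28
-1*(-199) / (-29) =-199 / 29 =-6.86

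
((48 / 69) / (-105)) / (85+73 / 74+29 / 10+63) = -592 / 13571817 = -0.00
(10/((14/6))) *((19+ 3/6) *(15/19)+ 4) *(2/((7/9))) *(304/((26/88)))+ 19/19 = 219920.87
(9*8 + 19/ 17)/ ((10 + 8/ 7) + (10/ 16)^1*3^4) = 69608/ 58803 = 1.18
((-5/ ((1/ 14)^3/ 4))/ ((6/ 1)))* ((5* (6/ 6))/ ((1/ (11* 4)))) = -6036800/ 3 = -2012266.67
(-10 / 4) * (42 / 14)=-15 / 2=-7.50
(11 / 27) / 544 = 11 / 14688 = 0.00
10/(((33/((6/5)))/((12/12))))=4/11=0.36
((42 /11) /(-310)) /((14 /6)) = -9 /1705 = -0.01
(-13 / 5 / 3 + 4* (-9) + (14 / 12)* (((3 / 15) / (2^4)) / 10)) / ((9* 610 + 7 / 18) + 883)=-0.01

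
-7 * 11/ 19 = -77/ 19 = -4.05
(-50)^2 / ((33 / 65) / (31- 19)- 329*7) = -1.09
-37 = -37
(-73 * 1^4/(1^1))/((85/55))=-803/17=-47.24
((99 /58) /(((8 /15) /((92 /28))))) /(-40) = -6831 /25984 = -0.26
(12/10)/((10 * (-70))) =-3/1750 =-0.00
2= 2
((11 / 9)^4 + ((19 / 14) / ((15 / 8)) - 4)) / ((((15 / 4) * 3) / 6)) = -1919144 / 3444525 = -0.56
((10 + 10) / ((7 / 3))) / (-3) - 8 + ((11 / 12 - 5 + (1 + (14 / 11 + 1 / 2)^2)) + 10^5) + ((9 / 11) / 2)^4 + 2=491894457533 / 4919376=99991.23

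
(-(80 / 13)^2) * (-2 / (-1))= -12800 / 169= -75.74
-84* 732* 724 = -44517312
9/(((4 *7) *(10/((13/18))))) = 0.02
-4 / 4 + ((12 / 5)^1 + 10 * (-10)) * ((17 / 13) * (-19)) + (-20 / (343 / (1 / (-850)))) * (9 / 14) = 1286217164 / 530621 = 2423.98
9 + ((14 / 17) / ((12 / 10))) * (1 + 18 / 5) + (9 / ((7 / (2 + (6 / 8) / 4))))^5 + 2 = 10168006247 / 53477376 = 190.14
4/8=1/2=0.50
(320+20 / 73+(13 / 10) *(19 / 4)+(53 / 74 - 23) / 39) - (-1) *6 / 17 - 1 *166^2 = -1950482546279 / 71630520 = -27229.77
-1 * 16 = -16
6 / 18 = 0.33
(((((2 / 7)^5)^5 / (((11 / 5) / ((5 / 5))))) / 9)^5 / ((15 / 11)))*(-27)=-26584559915698317458076141205606891520000 / 416673403589968943621218565578153715445981410027871260531978827072229259623975044110020843004656868337551901418007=-0.00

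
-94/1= -94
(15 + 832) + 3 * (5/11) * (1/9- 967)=-471.48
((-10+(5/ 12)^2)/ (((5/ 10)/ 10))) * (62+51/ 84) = -12402475/ 1008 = -12304.04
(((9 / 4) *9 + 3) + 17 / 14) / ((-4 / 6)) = -2055 / 56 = -36.70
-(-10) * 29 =290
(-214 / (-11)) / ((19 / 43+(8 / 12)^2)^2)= 32050566 / 1294139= 24.77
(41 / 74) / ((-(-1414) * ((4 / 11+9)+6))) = 451 / 17683484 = 0.00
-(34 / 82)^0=-1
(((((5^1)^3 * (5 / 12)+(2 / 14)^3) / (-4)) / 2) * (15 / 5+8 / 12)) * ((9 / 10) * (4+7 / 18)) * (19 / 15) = -119.44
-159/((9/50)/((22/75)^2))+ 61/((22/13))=-593413/14850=-39.96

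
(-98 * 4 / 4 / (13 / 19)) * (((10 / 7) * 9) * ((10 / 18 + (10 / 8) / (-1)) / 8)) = 16625 / 104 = 159.86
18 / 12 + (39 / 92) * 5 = 333 / 92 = 3.62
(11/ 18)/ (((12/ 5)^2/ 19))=5225/ 2592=2.02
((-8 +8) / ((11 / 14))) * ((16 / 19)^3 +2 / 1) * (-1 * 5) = 0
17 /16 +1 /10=93 /80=1.16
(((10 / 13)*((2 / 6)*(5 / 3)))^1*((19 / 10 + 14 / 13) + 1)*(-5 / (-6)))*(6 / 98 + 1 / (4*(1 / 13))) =8388325 / 1788696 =4.69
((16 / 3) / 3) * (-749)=-11984 / 9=-1331.56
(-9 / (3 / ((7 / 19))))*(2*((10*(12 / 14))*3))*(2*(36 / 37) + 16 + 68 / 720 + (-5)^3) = 6079.81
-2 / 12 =-1 / 6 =-0.17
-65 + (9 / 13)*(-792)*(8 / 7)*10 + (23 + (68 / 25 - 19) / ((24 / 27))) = -115145733 / 18200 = -6326.69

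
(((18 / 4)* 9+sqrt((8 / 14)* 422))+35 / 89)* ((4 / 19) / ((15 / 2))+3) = 1726* sqrt(2954) / 1995+6281777 / 50730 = 170.85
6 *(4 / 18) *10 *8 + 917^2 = 2522987 / 3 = 840995.67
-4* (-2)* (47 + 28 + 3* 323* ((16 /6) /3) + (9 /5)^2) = 563744 /75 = 7516.59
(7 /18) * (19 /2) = 133 /36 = 3.69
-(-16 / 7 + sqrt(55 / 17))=16 / 7 - sqrt(935) / 17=0.49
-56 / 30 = -28 / 15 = -1.87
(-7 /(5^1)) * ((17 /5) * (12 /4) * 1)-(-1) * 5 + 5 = -107 /25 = -4.28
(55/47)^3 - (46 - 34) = -1079501/103823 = -10.40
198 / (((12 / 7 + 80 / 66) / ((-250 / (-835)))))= 571725 / 28223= 20.26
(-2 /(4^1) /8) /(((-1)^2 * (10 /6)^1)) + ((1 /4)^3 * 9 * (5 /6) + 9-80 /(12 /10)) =-110567 /1920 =-57.59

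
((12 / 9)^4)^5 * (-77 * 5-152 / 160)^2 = 454945544700166144 / 9685512225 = 46971758.86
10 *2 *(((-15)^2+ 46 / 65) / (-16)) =-282.13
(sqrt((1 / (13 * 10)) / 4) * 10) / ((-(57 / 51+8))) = -17 * sqrt(130) / 4030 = -0.05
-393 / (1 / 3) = -1179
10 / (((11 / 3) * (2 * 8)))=15 / 88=0.17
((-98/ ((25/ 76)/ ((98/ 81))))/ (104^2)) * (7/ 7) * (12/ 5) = -45619/ 570375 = -0.08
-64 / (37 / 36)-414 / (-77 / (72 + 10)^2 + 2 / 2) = -481.07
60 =60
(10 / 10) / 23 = 1 / 23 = 0.04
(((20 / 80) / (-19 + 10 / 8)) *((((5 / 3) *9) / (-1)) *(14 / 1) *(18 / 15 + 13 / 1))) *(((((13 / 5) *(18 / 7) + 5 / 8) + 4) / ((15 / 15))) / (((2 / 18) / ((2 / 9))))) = 9501 / 10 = 950.10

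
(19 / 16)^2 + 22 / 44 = 489 / 256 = 1.91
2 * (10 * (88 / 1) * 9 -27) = 15786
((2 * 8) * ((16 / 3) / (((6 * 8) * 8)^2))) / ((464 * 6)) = 1 / 4810752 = 0.00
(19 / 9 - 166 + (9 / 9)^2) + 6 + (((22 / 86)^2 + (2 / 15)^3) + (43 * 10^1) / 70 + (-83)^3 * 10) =-249778153028956 / 43682625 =-5718020.68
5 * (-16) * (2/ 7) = -160/ 7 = -22.86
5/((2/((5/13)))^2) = 125/676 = 0.18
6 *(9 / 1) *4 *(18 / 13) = 3888 / 13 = 299.08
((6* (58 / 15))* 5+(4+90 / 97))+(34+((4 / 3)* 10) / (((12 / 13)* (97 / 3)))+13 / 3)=46475 / 291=159.71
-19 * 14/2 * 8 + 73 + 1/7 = -6936/7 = -990.86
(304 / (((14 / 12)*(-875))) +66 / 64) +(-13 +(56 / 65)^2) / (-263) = 6795593139 / 8711612000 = 0.78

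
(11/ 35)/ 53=11/ 1855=0.01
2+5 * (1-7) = -28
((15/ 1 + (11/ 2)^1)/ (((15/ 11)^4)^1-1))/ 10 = 600281/ 719680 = 0.83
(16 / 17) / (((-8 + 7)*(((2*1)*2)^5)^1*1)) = -1 / 1088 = -0.00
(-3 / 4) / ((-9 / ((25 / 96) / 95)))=5 / 21888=0.00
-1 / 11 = -0.09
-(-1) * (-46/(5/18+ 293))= -828/5279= -0.16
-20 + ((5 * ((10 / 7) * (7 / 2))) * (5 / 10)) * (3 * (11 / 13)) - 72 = -1567 / 26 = -60.27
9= 9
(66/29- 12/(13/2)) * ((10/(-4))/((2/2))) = -405/377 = -1.07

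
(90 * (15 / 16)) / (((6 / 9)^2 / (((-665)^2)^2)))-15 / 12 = 1188044925046835 / 32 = 37126403907713.59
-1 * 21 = -21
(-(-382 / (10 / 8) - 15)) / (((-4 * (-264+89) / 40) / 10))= 916 / 5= 183.20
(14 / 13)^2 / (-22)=-98 / 1859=-0.05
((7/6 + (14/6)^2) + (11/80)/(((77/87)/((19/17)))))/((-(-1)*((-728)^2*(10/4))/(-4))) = -581317/28380643200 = -0.00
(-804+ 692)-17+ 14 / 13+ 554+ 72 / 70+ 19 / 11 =2146308 / 5005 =428.83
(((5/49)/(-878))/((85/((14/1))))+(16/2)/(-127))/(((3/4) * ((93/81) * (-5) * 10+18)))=0.00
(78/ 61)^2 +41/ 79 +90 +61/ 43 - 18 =955256034/ 12640237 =75.57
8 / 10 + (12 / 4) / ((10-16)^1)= 3 / 10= 0.30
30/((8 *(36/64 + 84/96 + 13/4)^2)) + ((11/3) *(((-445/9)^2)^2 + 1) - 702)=21914299.90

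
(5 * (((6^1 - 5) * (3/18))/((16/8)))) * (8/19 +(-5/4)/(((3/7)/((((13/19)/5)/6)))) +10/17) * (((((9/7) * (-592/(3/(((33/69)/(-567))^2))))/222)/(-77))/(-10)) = -0.00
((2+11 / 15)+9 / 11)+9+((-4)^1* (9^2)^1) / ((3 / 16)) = -1715.45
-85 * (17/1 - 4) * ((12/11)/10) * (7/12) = -1547/22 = -70.32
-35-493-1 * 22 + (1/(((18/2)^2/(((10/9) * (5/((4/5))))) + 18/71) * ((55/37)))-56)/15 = -9663533413/17451720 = -553.73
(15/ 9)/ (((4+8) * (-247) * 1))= -5/ 8892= -0.00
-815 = -815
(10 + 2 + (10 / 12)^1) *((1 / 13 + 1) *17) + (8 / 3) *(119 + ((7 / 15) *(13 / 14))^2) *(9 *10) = 1874601 / 65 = 28840.02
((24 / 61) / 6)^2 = 0.00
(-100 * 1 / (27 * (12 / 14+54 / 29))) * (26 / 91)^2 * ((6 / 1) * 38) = -110200 / 4347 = -25.35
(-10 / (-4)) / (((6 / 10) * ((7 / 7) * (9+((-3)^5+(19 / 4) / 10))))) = -500 / 28023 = -0.02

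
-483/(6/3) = -483/2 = -241.50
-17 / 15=-1.13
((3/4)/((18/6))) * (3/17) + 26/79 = 2005/5372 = 0.37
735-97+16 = 654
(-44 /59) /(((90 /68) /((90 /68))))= -44 /59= -0.75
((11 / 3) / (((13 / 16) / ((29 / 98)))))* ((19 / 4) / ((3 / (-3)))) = -12122 / 1911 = -6.34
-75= -75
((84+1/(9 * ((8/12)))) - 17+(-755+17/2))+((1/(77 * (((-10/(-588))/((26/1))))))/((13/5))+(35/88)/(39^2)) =-89905261/133848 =-671.70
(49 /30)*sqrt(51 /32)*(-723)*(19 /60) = -224371*sqrt(102) /4800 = -472.09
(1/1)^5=1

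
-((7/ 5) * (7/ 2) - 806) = 8011/ 10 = 801.10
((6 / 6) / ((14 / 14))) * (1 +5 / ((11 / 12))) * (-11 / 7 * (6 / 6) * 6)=-426 / 7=-60.86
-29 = -29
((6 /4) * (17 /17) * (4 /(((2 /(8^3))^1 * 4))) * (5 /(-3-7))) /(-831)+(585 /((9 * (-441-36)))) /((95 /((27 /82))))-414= -9464147239 /22872998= -413.77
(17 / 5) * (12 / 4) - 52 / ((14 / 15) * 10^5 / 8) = 89211 / 8750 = 10.20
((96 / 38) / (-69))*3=-48 / 437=-0.11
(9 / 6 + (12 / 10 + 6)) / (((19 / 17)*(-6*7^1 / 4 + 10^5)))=1479 / 18998005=0.00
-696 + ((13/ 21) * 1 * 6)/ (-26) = -4873/ 7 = -696.14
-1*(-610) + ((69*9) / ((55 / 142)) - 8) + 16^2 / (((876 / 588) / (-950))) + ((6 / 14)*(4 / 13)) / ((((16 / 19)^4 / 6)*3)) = -481998025754403 / 2993070080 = -161038.00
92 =92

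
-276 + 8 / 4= -274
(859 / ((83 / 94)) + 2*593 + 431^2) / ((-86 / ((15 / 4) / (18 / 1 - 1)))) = -320055 / 664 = -482.01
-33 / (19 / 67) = -2211 / 19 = -116.37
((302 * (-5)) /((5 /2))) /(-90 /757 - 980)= 228614 /370975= 0.62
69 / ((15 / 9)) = 207 / 5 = 41.40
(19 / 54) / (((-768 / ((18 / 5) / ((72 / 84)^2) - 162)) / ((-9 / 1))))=-29849 / 46080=-0.65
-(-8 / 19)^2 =-64 / 361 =-0.18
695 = 695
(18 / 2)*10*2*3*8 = 4320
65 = 65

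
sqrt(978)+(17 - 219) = -202+sqrt(978) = -170.73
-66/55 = -6/5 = -1.20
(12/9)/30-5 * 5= -1123/45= -24.96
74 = 74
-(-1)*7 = 7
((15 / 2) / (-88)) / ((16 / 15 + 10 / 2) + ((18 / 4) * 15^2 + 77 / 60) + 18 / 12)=-25 / 299596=-0.00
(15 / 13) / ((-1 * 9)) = -5 / 39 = -0.13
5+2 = 7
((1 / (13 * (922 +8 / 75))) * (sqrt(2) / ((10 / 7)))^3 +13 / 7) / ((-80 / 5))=-13 / 112 - 1029 * sqrt(2) / 287697280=-0.12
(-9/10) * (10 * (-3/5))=27/5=5.40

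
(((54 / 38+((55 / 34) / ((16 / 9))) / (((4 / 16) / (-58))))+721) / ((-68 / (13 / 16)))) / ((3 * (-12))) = 8588099 / 50605056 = 0.17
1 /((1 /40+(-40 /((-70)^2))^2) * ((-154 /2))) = -68600 /132407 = -0.52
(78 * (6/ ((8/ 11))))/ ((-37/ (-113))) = 145431/ 74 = 1965.28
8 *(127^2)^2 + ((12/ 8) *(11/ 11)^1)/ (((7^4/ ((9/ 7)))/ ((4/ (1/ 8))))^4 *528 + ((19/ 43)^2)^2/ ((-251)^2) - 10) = 393441005071371198233429680583994623512/ 189049159132674194789161184963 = 2081157128.00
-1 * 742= -742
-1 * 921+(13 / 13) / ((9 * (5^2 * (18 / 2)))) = -1865024 / 2025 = -921.00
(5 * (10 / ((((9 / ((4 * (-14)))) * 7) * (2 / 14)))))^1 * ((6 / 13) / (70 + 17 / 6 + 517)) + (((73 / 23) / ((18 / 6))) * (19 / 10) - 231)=-7276972021 / 31744830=-229.23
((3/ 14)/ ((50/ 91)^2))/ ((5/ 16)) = 7098/ 3125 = 2.27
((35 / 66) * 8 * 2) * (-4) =-1120 / 33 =-33.94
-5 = -5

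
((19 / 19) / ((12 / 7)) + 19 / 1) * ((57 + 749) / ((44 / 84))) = 662935 / 22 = 30133.41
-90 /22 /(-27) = 0.15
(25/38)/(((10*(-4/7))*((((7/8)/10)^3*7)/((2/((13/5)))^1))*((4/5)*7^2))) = -2000000/4151329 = -0.48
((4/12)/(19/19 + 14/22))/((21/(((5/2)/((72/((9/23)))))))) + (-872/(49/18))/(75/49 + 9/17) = -155.50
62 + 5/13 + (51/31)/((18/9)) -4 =47721/806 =59.21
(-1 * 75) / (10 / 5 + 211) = -25 / 71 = -0.35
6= 6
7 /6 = 1.17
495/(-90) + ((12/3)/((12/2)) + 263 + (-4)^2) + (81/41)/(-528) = 5935079/21648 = 274.16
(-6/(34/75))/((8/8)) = -225/17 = -13.24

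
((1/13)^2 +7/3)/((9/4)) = 4744/4563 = 1.04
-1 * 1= -1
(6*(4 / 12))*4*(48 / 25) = 15.36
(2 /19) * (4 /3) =8 /57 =0.14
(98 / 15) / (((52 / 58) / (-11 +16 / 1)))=1421 / 39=36.44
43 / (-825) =-43 / 825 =-0.05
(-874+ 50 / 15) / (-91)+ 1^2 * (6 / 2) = 3431 / 273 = 12.57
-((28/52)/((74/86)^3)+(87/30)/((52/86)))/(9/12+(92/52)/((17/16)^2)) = -21471333319/8819447095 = -2.43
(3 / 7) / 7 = 3 / 49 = 0.06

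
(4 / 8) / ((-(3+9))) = -1 / 24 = -0.04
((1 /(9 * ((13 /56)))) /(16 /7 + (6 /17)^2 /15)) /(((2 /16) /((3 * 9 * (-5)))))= -16993200 /75413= -225.34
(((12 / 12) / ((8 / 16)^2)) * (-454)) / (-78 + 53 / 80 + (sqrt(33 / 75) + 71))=2324480 * sqrt(11) / 254233 + 73656960 / 254233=320.05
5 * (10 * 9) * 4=1800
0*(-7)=0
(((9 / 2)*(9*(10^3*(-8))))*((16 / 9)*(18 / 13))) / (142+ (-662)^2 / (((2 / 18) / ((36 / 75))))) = -129600000 / 307670363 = -0.42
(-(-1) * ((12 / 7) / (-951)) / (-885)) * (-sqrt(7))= -4 * sqrt(7) / 1963815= -0.00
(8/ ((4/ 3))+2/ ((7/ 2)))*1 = 46/ 7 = 6.57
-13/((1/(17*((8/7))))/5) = -8840/7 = -1262.86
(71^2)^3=128100283921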